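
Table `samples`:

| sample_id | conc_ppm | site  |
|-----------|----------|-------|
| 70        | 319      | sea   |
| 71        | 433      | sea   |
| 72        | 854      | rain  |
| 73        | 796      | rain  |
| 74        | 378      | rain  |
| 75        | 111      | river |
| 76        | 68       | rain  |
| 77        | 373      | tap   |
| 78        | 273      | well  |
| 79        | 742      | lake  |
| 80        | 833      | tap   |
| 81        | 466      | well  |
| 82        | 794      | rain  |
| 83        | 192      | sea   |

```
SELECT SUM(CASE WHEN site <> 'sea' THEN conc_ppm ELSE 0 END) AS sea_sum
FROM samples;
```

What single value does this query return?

sample_id=70: ✗
sample_id=71: ✗
sample_id=72: ✓ → 854
sample_id=73: ✓ → 796
sample_id=74: ✓ → 378
sample_id=75: ✓ → 111
sample_id=76: ✓ → 68
sample_id=77: ✓ → 373
sample_id=78: ✓ → 273
sample_id=79: ✓ → 742
sample_id=80: ✓ → 833
sample_id=81: ✓ → 466
sample_id=82: ✓ → 794
sample_id=83: ✗
sea_sum = 854 + 796 + 378 + 111 + 68 + 373 + 273 + 742 + 833 + 466 + 794 = 5688

5688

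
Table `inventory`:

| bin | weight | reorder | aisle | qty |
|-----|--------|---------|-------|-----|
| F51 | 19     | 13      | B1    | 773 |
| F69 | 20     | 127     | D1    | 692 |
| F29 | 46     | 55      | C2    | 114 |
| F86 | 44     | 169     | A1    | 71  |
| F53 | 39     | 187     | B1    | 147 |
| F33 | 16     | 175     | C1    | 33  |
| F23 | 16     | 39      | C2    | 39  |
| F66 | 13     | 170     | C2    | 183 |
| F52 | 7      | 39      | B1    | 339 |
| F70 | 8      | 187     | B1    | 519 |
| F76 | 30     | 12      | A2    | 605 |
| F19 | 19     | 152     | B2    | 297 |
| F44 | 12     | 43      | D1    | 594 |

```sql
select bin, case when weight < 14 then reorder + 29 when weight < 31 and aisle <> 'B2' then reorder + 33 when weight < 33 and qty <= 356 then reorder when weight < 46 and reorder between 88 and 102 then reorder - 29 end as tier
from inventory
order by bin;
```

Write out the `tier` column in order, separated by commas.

bin=F19: weight < 33 and qty <= 356 → 152
bin=F23: weight < 31 and aisle <> 'B2' → 72
bin=F29: (no match → NULL) → NULL
bin=F33: weight < 31 and aisle <> 'B2' → 208
bin=F44: weight < 14 → 72
bin=F51: weight < 31 and aisle <> 'B2' → 46
bin=F52: weight < 14 → 68
bin=F53: (no match → NULL) → NULL
bin=F66: weight < 14 → 199
bin=F69: weight < 31 and aisle <> 'B2' → 160
bin=F70: weight < 14 → 216
bin=F76: weight < 31 and aisle <> 'B2' → 45
bin=F86: (no match → NULL) → NULL

152, 72, NULL, 208, 72, 46, 68, NULL, 199, 160, 216, 45, NULL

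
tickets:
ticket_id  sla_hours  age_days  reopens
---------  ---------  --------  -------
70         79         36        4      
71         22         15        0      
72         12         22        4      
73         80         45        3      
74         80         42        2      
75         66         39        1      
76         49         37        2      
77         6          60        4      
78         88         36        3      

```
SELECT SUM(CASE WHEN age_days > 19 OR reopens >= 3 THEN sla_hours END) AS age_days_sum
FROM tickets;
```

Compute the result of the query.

ticket_id=70: ✓ → 79
ticket_id=71: ✗
ticket_id=72: ✓ → 12
ticket_id=73: ✓ → 80
ticket_id=74: ✓ → 80
ticket_id=75: ✓ → 66
ticket_id=76: ✓ → 49
ticket_id=77: ✓ → 6
ticket_id=78: ✓ → 88
age_days_sum = 79 + 12 + 80 + 80 + 66 + 49 + 6 + 88 = 460

460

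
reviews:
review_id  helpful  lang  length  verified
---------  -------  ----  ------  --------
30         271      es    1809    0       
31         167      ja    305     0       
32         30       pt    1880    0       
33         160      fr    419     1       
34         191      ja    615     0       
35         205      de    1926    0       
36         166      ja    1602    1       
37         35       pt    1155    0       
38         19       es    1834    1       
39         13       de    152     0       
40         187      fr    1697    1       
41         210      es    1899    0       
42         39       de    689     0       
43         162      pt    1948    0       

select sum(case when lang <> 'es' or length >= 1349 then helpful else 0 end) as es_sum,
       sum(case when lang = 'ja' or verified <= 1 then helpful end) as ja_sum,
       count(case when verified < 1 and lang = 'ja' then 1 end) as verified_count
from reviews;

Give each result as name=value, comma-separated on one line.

[es_sum: lang <> 'es' or length >= 1349]
review_id=30: ✓ → 271
review_id=31: ✓ → 167
review_id=32: ✓ → 30
review_id=33: ✓ → 160
review_id=34: ✓ → 191
review_id=35: ✓ → 205
review_id=36: ✓ → 166
review_id=37: ✓ → 35
review_id=38: ✓ → 19
review_id=39: ✓ → 13
review_id=40: ✓ → 187
review_id=41: ✓ → 210
review_id=42: ✓ → 39
review_id=43: ✓ → 162
es_sum = 271 + 167 + 30 + 160 + 191 + 205 + 166 + 35 + 19 + 13 + 187 + 210 + 39 + 162 = 1855
—
[ja_sum: lang = 'ja' or verified <= 1]
review_id=30: ✓ → 271
review_id=31: ✓ → 167
review_id=32: ✓ → 30
review_id=33: ✓ → 160
review_id=34: ✓ → 191
review_id=35: ✓ → 205
review_id=36: ✓ → 166
review_id=37: ✓ → 35
review_id=38: ✓ → 19
review_id=39: ✓ → 13
review_id=40: ✓ → 187
review_id=41: ✓ → 210
review_id=42: ✓ → 39
review_id=43: ✓ → 162
ja_sum = 271 + 167 + 30 + 160 + 191 + 205 + 166 + 35 + 19 + 13 + 187 + 210 + 39 + 162 = 1855
—
[verified_count: verified < 1 and lang = 'ja']
review_id=30: ✗
review_id=31: ✓ → 1
review_id=32: ✗
review_id=33: ✗
review_id=34: ✓ → 1
review_id=35: ✗
review_id=36: ✗
review_id=37: ✗
review_id=38: ✗
review_id=39: ✗
review_id=40: ✗
review_id=41: ✗
review_id=42: ✗
review_id=43: ✗
verified_count = COUNT(1, 1) = 2

es_sum=1855, ja_sum=1855, verified_count=2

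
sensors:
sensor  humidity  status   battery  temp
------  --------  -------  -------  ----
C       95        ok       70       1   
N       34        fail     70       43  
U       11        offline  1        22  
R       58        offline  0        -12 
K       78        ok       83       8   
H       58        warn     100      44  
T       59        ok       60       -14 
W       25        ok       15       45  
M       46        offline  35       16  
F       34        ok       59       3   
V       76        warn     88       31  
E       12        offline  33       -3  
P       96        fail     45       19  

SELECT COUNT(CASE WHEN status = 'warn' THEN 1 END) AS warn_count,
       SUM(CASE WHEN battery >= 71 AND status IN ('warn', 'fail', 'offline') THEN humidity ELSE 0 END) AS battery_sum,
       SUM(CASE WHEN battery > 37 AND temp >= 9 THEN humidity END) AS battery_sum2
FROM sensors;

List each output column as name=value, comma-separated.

warn_count=2, battery_sum=134, battery_sum2=264

[warn_count: status = 'warn']
sensor=C: ✗
sensor=N: ✗
sensor=U: ✗
sensor=R: ✗
sensor=K: ✗
sensor=H: ✓ → 1
sensor=T: ✗
sensor=W: ✗
sensor=M: ✗
sensor=F: ✗
sensor=V: ✓ → 1
sensor=E: ✗
sensor=P: ✗
warn_count = COUNT(1, 1) = 2
—
[battery_sum: battery >= 71 AND status IN ('warn', 'fail', 'offline')]
sensor=C: ✗
sensor=N: ✗
sensor=U: ✗
sensor=R: ✗
sensor=K: ✗
sensor=H: ✓ → 58
sensor=T: ✗
sensor=W: ✗
sensor=M: ✗
sensor=F: ✗
sensor=V: ✓ → 76
sensor=E: ✗
sensor=P: ✗
battery_sum = 58 + 76 = 134
—
[battery_sum2: battery > 37 AND temp >= 9]
sensor=C: ✗
sensor=N: ✓ → 34
sensor=U: ✗
sensor=R: ✗
sensor=K: ✗
sensor=H: ✓ → 58
sensor=T: ✗
sensor=W: ✗
sensor=M: ✗
sensor=F: ✗
sensor=V: ✓ → 76
sensor=E: ✗
sensor=P: ✓ → 96
battery_sum2 = 34 + 58 + 76 + 96 = 264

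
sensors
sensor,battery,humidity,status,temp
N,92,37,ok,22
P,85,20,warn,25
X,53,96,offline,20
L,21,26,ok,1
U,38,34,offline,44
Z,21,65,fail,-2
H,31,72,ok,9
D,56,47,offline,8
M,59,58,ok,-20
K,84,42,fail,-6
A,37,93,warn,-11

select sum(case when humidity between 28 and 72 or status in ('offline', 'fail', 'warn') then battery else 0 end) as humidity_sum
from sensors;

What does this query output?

sensor=N: ✓ → 92
sensor=P: ✓ → 85
sensor=X: ✓ → 53
sensor=L: ✗
sensor=U: ✓ → 38
sensor=Z: ✓ → 21
sensor=H: ✓ → 31
sensor=D: ✓ → 56
sensor=M: ✓ → 59
sensor=K: ✓ → 84
sensor=A: ✓ → 37
humidity_sum = 92 + 85 + 53 + 38 + 21 + 31 + 56 + 59 + 84 + 37 = 556

556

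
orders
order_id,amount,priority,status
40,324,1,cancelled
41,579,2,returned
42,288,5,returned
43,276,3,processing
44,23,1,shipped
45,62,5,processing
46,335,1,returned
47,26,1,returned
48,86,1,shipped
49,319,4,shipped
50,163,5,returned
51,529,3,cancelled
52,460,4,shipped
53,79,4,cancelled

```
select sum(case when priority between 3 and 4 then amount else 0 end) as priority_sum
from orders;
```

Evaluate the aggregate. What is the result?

order_id=40: ✗
order_id=41: ✗
order_id=42: ✗
order_id=43: ✓ → 276
order_id=44: ✗
order_id=45: ✗
order_id=46: ✗
order_id=47: ✗
order_id=48: ✗
order_id=49: ✓ → 319
order_id=50: ✗
order_id=51: ✓ → 529
order_id=52: ✓ → 460
order_id=53: ✓ → 79
priority_sum = 276 + 319 + 529 + 460 + 79 = 1663

1663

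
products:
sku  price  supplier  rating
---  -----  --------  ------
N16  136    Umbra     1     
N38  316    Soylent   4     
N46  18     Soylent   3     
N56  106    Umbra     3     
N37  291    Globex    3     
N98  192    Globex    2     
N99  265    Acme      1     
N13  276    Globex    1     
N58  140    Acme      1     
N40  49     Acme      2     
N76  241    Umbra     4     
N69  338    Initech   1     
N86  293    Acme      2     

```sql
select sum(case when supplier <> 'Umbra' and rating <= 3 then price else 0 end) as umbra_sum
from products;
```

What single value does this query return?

sku=N16: ✗
sku=N38: ✗
sku=N46: ✓ → 18
sku=N56: ✗
sku=N37: ✓ → 291
sku=N98: ✓ → 192
sku=N99: ✓ → 265
sku=N13: ✓ → 276
sku=N58: ✓ → 140
sku=N40: ✓ → 49
sku=N76: ✗
sku=N69: ✓ → 338
sku=N86: ✓ → 293
umbra_sum = 18 + 291 + 192 + 265 + 276 + 140 + 49 + 338 + 293 = 1862

1862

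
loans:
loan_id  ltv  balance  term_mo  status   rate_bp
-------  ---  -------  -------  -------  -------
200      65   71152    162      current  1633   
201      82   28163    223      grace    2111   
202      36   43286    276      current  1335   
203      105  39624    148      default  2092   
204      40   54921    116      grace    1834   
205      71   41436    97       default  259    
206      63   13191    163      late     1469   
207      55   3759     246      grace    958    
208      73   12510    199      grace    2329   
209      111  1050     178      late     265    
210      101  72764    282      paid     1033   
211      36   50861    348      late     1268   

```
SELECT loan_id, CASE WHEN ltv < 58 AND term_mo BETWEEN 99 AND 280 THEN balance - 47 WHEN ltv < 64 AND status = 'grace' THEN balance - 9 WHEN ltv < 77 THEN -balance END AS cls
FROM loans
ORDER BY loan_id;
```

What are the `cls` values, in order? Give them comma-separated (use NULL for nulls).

loan_id=200: ltv < 77 → -71152
loan_id=201: (no match → NULL) → NULL
loan_id=202: ltv < 58 AND term_mo BETWEEN 99 AND 280 → 43239
loan_id=203: (no match → NULL) → NULL
loan_id=204: ltv < 58 AND term_mo BETWEEN 99 AND 280 → 54874
loan_id=205: ltv < 77 → -41436
loan_id=206: ltv < 77 → -13191
loan_id=207: ltv < 58 AND term_mo BETWEEN 99 AND 280 → 3712
loan_id=208: ltv < 77 → -12510
loan_id=209: (no match → NULL) → NULL
loan_id=210: (no match → NULL) → NULL
loan_id=211: ltv < 77 → -50861

-71152, NULL, 43239, NULL, 54874, -41436, -13191, 3712, -12510, NULL, NULL, -50861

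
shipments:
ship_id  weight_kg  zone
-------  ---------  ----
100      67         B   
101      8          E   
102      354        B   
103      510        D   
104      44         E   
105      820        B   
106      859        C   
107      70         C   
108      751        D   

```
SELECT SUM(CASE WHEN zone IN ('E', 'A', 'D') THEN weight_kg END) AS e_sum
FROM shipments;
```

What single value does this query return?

1313

ship_id=100: ✗
ship_id=101: ✓ → 8
ship_id=102: ✗
ship_id=103: ✓ → 510
ship_id=104: ✓ → 44
ship_id=105: ✗
ship_id=106: ✗
ship_id=107: ✗
ship_id=108: ✓ → 751
e_sum = 8 + 510 + 44 + 751 = 1313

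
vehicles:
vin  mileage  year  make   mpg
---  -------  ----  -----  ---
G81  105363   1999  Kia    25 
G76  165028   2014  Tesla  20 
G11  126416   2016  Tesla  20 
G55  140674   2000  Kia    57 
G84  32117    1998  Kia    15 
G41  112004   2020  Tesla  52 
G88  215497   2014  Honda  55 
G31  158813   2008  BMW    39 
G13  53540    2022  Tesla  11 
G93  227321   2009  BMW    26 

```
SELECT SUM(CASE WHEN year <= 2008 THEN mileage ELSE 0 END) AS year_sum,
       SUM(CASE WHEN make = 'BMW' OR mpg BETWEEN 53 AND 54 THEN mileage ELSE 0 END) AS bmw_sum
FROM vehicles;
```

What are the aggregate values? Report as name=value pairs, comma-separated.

year_sum=436967, bmw_sum=386134

[year_sum: year <= 2008]
vin=G81: ✓ → 105363
vin=G76: ✗
vin=G11: ✗
vin=G55: ✓ → 140674
vin=G84: ✓ → 32117
vin=G41: ✗
vin=G88: ✗
vin=G31: ✓ → 158813
vin=G13: ✗
vin=G93: ✗
year_sum = 105363 + 140674 + 32117 + 158813 = 436967
—
[bmw_sum: make = 'BMW' OR mpg BETWEEN 53 AND 54]
vin=G81: ✗
vin=G76: ✗
vin=G11: ✗
vin=G55: ✗
vin=G84: ✗
vin=G41: ✗
vin=G88: ✗
vin=G31: ✓ → 158813
vin=G13: ✗
vin=G93: ✓ → 227321
bmw_sum = 158813 + 227321 = 386134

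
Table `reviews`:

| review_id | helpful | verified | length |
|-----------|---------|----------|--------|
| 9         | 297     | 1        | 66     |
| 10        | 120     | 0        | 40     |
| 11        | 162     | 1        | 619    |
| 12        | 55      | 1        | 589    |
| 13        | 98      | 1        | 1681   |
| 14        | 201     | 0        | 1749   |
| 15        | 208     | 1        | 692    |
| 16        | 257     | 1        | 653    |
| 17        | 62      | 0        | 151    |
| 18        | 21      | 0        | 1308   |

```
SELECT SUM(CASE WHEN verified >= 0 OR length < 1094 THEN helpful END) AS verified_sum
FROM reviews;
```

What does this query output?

1481

review_id=9: ✓ → 297
review_id=10: ✓ → 120
review_id=11: ✓ → 162
review_id=12: ✓ → 55
review_id=13: ✓ → 98
review_id=14: ✓ → 201
review_id=15: ✓ → 208
review_id=16: ✓ → 257
review_id=17: ✓ → 62
review_id=18: ✓ → 21
verified_sum = 297 + 120 + 162 + 55 + 98 + 201 + 208 + 257 + 62 + 21 = 1481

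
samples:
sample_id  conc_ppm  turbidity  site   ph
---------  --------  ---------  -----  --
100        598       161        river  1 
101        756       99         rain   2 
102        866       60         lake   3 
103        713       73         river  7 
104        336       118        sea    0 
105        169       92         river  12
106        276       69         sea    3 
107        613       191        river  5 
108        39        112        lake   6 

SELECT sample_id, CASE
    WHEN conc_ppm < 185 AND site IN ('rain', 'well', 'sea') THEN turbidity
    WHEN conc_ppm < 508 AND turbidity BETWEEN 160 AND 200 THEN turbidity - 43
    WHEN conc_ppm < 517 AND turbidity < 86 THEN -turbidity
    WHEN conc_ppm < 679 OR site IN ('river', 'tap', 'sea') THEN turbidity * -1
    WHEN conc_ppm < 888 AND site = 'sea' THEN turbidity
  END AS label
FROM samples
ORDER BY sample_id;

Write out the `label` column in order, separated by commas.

-161, NULL, NULL, -73, -118, -92, -69, -191, -112

sample_id=100: conc_ppm < 679 OR site IN ('river', 'tap', 'sea') → -161
sample_id=101: (no match → NULL) → NULL
sample_id=102: (no match → NULL) → NULL
sample_id=103: conc_ppm < 679 OR site IN ('river', 'tap', 'sea') → -73
sample_id=104: conc_ppm < 679 OR site IN ('river', 'tap', 'sea') → -118
sample_id=105: conc_ppm < 679 OR site IN ('river', 'tap', 'sea') → -92
sample_id=106: conc_ppm < 517 AND turbidity < 86 → -69
sample_id=107: conc_ppm < 679 OR site IN ('river', 'tap', 'sea') → -191
sample_id=108: conc_ppm < 679 OR site IN ('river', 'tap', 'sea') → -112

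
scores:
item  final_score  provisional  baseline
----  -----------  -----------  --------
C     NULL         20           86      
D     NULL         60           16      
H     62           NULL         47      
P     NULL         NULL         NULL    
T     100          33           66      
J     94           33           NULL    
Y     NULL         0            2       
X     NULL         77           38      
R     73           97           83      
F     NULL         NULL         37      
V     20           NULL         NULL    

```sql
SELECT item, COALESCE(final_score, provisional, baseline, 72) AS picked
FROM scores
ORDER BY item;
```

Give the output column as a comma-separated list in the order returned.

item=C: final_score=NULL, provisional=20 → 20
item=D: final_score=NULL, provisional=60 → 60
item=F: final_score=NULL, provisional=NULL, baseline=37 → 37
item=H: final_score=62 → 62
item=J: final_score=94 → 94
item=P: final_score=NULL, provisional=NULL, baseline=NULL, → literal 72 → 72
item=R: final_score=73 → 73
item=T: final_score=100 → 100
item=V: final_score=20 → 20
item=X: final_score=NULL, provisional=77 → 77
item=Y: final_score=NULL, provisional=0 → 0

20, 60, 37, 62, 94, 72, 73, 100, 20, 77, 0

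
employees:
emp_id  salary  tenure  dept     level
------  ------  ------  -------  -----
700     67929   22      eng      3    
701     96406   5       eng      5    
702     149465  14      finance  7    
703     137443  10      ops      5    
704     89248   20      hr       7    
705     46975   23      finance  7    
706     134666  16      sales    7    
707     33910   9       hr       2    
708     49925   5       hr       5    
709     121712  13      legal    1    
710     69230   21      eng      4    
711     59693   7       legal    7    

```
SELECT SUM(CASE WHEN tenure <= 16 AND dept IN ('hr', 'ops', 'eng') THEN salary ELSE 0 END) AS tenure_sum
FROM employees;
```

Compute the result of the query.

317684

emp_id=700: ✗
emp_id=701: ✓ → 96406
emp_id=702: ✗
emp_id=703: ✓ → 137443
emp_id=704: ✗
emp_id=705: ✗
emp_id=706: ✗
emp_id=707: ✓ → 33910
emp_id=708: ✓ → 49925
emp_id=709: ✗
emp_id=710: ✗
emp_id=711: ✗
tenure_sum = 96406 + 137443 + 33910 + 49925 = 317684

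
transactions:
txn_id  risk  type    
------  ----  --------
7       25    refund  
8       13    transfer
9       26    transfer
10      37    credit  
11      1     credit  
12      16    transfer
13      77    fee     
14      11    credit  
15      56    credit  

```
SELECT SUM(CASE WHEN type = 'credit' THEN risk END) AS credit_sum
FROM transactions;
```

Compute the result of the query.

txn_id=7: ✗
txn_id=8: ✗
txn_id=9: ✗
txn_id=10: ✓ → 37
txn_id=11: ✓ → 1
txn_id=12: ✗
txn_id=13: ✗
txn_id=14: ✓ → 11
txn_id=15: ✓ → 56
credit_sum = 37 + 1 + 11 + 56 = 105

105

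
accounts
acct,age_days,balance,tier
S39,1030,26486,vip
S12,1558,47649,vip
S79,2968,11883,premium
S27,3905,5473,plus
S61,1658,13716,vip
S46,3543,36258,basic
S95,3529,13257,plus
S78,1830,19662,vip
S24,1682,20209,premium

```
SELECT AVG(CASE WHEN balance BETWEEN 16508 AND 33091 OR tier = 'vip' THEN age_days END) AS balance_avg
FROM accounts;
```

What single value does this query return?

acct=S39: ✓ → 1030
acct=S12: ✓ → 1558
acct=S79: ✗
acct=S27: ✗
acct=S61: ✓ → 1658
acct=S46: ✗
acct=S95: ✗
acct=S78: ✓ → 1830
acct=S24: ✓ → 1682
balance_avg = (1030 + 1558 + 1658 + 1830 + 1682) / 5 = 1551.6

1551.6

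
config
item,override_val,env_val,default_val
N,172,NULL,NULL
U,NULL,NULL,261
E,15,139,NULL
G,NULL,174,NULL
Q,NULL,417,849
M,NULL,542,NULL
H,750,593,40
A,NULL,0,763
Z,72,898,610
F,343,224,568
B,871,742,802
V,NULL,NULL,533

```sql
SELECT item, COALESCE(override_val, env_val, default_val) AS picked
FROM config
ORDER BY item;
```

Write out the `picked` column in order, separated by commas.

0, 871, 15, 343, 174, 750, 542, 172, 417, 261, 533, 72

item=A: override_val=NULL, env_val=0 → 0
item=B: override_val=871 → 871
item=E: override_val=15 → 15
item=F: override_val=343 → 343
item=G: override_val=NULL, env_val=174 → 174
item=H: override_val=750 → 750
item=M: override_val=NULL, env_val=542 → 542
item=N: override_val=172 → 172
item=Q: override_val=NULL, env_val=417 → 417
item=U: override_val=NULL, env_val=NULL, default_val=261 → 261
item=V: override_val=NULL, env_val=NULL, default_val=533 → 533
item=Z: override_val=72 → 72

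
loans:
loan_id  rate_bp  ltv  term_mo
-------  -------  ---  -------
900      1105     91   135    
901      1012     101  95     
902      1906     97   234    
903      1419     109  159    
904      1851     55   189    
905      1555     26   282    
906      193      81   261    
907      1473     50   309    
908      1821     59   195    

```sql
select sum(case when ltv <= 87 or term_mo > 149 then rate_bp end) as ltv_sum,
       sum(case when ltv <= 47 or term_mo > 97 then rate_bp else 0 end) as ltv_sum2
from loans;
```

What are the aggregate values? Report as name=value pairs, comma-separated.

[ltv_sum: ltv <= 87 or term_mo > 149]
loan_id=900: ✗
loan_id=901: ✗
loan_id=902: ✓ → 1906
loan_id=903: ✓ → 1419
loan_id=904: ✓ → 1851
loan_id=905: ✓ → 1555
loan_id=906: ✓ → 193
loan_id=907: ✓ → 1473
loan_id=908: ✓ → 1821
ltv_sum = 1906 + 1419 + 1851 + 1555 + 193 + 1473 + 1821 = 10218
—
[ltv_sum2: ltv <= 47 or term_mo > 97]
loan_id=900: ✓ → 1105
loan_id=901: ✗
loan_id=902: ✓ → 1906
loan_id=903: ✓ → 1419
loan_id=904: ✓ → 1851
loan_id=905: ✓ → 1555
loan_id=906: ✓ → 193
loan_id=907: ✓ → 1473
loan_id=908: ✓ → 1821
ltv_sum2 = 1105 + 1906 + 1419 + 1851 + 1555 + 193 + 1473 + 1821 = 11323

ltv_sum=10218, ltv_sum2=11323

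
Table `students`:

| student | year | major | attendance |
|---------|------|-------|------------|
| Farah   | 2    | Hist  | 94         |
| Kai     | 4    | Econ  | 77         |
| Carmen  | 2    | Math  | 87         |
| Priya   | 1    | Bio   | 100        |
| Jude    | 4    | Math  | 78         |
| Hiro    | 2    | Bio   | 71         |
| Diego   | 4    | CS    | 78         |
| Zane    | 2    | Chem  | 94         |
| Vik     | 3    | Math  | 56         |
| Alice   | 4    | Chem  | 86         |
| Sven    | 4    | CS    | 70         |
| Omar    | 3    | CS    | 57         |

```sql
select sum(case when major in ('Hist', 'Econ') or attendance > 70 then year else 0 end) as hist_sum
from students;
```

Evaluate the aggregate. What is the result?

student=Farah: ✓ → 2
student=Kai: ✓ → 4
student=Carmen: ✓ → 2
student=Priya: ✓ → 1
student=Jude: ✓ → 4
student=Hiro: ✓ → 2
student=Diego: ✓ → 4
student=Zane: ✓ → 2
student=Vik: ✗
student=Alice: ✓ → 4
student=Sven: ✗
student=Omar: ✗
hist_sum = 2 + 4 + 2 + 1 + 4 + 2 + 4 + 2 + 4 = 25

25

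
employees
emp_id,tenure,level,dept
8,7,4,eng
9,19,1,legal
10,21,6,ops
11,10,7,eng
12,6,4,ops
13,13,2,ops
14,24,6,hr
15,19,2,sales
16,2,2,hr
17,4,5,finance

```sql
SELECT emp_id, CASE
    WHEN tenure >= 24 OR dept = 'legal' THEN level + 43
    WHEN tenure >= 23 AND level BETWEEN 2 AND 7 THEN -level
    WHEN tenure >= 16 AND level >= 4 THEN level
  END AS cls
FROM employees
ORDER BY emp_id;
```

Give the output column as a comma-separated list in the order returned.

emp_id=8: (no match → NULL) → NULL
emp_id=9: tenure >= 24 OR dept = 'legal' → 44
emp_id=10: tenure >= 16 AND level >= 4 → 6
emp_id=11: (no match → NULL) → NULL
emp_id=12: (no match → NULL) → NULL
emp_id=13: (no match → NULL) → NULL
emp_id=14: tenure >= 24 OR dept = 'legal' → 49
emp_id=15: (no match → NULL) → NULL
emp_id=16: (no match → NULL) → NULL
emp_id=17: (no match → NULL) → NULL

NULL, 44, 6, NULL, NULL, NULL, 49, NULL, NULL, NULL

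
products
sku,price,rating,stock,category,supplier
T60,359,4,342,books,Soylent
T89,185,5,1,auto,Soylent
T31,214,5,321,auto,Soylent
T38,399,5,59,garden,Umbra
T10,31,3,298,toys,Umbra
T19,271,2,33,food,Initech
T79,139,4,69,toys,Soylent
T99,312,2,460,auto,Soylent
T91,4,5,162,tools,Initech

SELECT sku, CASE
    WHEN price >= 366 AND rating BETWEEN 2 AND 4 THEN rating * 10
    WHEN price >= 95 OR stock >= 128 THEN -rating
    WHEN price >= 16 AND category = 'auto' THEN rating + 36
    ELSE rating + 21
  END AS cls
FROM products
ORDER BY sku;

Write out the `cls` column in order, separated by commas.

sku=T10: price >= 95 OR stock >= 128 → -3
sku=T19: price >= 95 OR stock >= 128 → -2
sku=T31: price >= 95 OR stock >= 128 → -5
sku=T38: price >= 95 OR stock >= 128 → -5
sku=T60: price >= 95 OR stock >= 128 → -4
sku=T79: price >= 95 OR stock >= 128 → -4
sku=T89: price >= 95 OR stock >= 128 → -5
sku=T91: price >= 95 OR stock >= 128 → -5
sku=T99: price >= 95 OR stock >= 128 → -2

-3, -2, -5, -5, -4, -4, -5, -5, -2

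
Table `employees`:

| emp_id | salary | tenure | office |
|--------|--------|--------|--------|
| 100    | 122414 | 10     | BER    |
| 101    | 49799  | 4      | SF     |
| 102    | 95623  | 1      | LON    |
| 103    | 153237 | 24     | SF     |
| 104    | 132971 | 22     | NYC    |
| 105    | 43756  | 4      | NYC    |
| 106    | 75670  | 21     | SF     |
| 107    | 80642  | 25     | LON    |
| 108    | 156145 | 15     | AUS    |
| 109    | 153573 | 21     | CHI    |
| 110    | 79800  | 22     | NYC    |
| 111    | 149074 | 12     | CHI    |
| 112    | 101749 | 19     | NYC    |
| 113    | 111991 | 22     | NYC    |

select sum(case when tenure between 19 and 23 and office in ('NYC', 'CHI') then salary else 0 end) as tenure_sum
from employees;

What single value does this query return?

emp_id=100: ✗
emp_id=101: ✗
emp_id=102: ✗
emp_id=103: ✗
emp_id=104: ✓ → 132971
emp_id=105: ✗
emp_id=106: ✗
emp_id=107: ✗
emp_id=108: ✗
emp_id=109: ✓ → 153573
emp_id=110: ✓ → 79800
emp_id=111: ✗
emp_id=112: ✓ → 101749
emp_id=113: ✓ → 111991
tenure_sum = 132971 + 153573 + 79800 + 101749 + 111991 = 580084

580084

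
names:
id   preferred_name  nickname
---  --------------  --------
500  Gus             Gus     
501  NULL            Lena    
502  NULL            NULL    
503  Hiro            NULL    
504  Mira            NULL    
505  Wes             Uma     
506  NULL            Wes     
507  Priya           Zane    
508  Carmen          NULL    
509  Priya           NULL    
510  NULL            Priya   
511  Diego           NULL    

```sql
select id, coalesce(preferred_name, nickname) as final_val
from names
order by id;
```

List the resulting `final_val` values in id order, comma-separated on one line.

Gus, Lena, NULL, Hiro, Mira, Wes, Wes, Priya, Carmen, Priya, Priya, Diego

id=500: preferred_name=Gus → Gus
id=501: preferred_name=NULL, nickname=Lena → Lena
id=502: preferred_name=NULL, nickname=NULL (all NULL) → NULL
id=503: preferred_name=Hiro → Hiro
id=504: preferred_name=Mira → Mira
id=505: preferred_name=Wes → Wes
id=506: preferred_name=NULL, nickname=Wes → Wes
id=507: preferred_name=Priya → Priya
id=508: preferred_name=Carmen → Carmen
id=509: preferred_name=Priya → Priya
id=510: preferred_name=NULL, nickname=Priya → Priya
id=511: preferred_name=Diego → Diego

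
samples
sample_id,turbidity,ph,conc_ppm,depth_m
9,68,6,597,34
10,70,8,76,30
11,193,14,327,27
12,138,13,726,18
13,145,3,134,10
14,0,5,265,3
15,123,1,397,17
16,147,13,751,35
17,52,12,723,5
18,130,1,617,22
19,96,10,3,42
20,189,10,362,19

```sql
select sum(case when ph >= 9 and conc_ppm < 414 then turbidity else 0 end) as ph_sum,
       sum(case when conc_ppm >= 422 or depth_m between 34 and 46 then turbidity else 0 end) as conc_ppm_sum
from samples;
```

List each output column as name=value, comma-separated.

ph_sum=478, conc_ppm_sum=631

[ph_sum: ph >= 9 and conc_ppm < 414]
sample_id=9: ✗
sample_id=10: ✗
sample_id=11: ✓ → 193
sample_id=12: ✗
sample_id=13: ✗
sample_id=14: ✗
sample_id=15: ✗
sample_id=16: ✗
sample_id=17: ✗
sample_id=18: ✗
sample_id=19: ✓ → 96
sample_id=20: ✓ → 189
ph_sum = 193 + 96 + 189 = 478
—
[conc_ppm_sum: conc_ppm >= 422 or depth_m between 34 and 46]
sample_id=9: ✓ → 68
sample_id=10: ✗
sample_id=11: ✗
sample_id=12: ✓ → 138
sample_id=13: ✗
sample_id=14: ✗
sample_id=15: ✗
sample_id=16: ✓ → 147
sample_id=17: ✓ → 52
sample_id=18: ✓ → 130
sample_id=19: ✓ → 96
sample_id=20: ✗
conc_ppm_sum = 68 + 138 + 147 + 52 + 130 + 96 = 631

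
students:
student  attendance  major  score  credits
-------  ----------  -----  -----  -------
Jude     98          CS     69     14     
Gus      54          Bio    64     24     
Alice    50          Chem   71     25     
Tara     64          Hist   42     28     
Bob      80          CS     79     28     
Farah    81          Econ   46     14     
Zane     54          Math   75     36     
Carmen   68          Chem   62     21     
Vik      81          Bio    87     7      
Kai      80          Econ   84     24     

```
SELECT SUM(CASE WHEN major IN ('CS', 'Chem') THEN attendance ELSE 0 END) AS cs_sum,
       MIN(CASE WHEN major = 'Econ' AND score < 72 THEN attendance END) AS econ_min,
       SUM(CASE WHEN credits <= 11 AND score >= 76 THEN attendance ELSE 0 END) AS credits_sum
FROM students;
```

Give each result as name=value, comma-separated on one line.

[cs_sum: major IN ('CS', 'Chem')]
student=Jude: ✓ → 98
student=Gus: ✗
student=Alice: ✓ → 50
student=Tara: ✗
student=Bob: ✓ → 80
student=Farah: ✗
student=Zane: ✗
student=Carmen: ✓ → 68
student=Vik: ✗
student=Kai: ✗
cs_sum = 98 + 50 + 80 + 68 = 296
—
[econ_min: major = 'Econ' AND score < 72]
student=Jude: ✗
student=Gus: ✗
student=Alice: ✗
student=Tara: ✗
student=Bob: ✗
student=Farah: ✓ → 81
student=Zane: ✗
student=Carmen: ✗
student=Vik: ✗
student=Kai: ✗
econ_min = MIN(81) = 81
—
[credits_sum: credits <= 11 AND score >= 76]
student=Jude: ✗
student=Gus: ✗
student=Alice: ✗
student=Tara: ✗
student=Bob: ✗
student=Farah: ✗
student=Zane: ✗
student=Carmen: ✗
student=Vik: ✓ → 81
student=Kai: ✗
credits_sum = 81

cs_sum=296, econ_min=81, credits_sum=81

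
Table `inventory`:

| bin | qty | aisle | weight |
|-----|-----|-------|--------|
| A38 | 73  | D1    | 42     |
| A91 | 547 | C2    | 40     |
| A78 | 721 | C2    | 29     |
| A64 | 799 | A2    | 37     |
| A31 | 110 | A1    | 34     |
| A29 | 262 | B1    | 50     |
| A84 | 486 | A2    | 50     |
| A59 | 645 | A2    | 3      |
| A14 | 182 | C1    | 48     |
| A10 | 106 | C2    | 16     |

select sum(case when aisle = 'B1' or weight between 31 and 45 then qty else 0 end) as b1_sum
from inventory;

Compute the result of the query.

bin=A38: ✓ → 73
bin=A91: ✓ → 547
bin=A78: ✗
bin=A64: ✓ → 799
bin=A31: ✓ → 110
bin=A29: ✓ → 262
bin=A84: ✗
bin=A59: ✗
bin=A14: ✗
bin=A10: ✗
b1_sum = 73 + 547 + 799 + 110 + 262 = 1791

1791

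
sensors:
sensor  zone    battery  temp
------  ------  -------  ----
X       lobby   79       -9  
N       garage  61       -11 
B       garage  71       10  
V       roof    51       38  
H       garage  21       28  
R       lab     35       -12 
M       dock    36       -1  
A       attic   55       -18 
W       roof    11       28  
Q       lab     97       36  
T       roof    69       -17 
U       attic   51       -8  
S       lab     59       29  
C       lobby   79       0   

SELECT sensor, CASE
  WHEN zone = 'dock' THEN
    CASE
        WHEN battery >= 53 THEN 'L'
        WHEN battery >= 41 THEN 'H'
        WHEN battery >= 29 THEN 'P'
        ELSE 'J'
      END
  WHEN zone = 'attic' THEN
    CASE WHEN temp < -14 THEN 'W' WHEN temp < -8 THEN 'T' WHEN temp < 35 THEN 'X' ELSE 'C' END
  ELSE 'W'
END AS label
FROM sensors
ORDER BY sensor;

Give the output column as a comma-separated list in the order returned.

W, W, W, W, P, W, W, W, W, W, X, W, W, W

sensor=A: zone='attic' → inner[temp < -14] → W
sensor=B: zone='garage' → outer ELSE → W
sensor=C: zone='lobby' → outer ELSE → W
sensor=H: zone='garage' → outer ELSE → W
sensor=M: zone='dock' → inner[battery >= 29] → P
sensor=N: zone='garage' → outer ELSE → W
sensor=Q: zone='lab' → outer ELSE → W
sensor=R: zone='lab' → outer ELSE → W
sensor=S: zone='lab' → outer ELSE → W
sensor=T: zone='roof' → outer ELSE → W
sensor=U: zone='attic' → inner[temp < 35] → X
sensor=V: zone='roof' → outer ELSE → W
sensor=W: zone='roof' → outer ELSE → W
sensor=X: zone='lobby' → outer ELSE → W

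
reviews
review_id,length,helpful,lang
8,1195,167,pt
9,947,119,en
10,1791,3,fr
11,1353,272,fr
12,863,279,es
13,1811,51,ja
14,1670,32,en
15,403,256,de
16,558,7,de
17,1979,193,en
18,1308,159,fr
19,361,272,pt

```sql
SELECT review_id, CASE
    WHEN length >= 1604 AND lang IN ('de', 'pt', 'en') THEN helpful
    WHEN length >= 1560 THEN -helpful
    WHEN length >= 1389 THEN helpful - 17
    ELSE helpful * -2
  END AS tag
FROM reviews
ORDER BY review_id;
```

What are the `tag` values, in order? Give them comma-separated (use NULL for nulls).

-334, -238, -3, -544, -558, -51, 32, -512, -14, 193, -318, -544

review_id=8: ELSE → -334
review_id=9: ELSE → -238
review_id=10: length >= 1560 → -3
review_id=11: ELSE → -544
review_id=12: ELSE → -558
review_id=13: length >= 1560 → -51
review_id=14: length >= 1604 AND lang IN ('de', 'pt', 'en') → 32
review_id=15: ELSE → -512
review_id=16: ELSE → -14
review_id=17: length >= 1604 AND lang IN ('de', 'pt', 'en') → 193
review_id=18: ELSE → -318
review_id=19: ELSE → -544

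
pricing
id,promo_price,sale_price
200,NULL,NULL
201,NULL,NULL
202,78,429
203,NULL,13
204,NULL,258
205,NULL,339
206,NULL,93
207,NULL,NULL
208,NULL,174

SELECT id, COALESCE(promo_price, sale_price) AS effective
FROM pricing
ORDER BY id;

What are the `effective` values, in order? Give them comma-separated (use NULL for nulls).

id=200: promo_price=NULL, sale_price=NULL (all NULL) → NULL
id=201: promo_price=NULL, sale_price=NULL (all NULL) → NULL
id=202: promo_price=78 → 78
id=203: promo_price=NULL, sale_price=13 → 13
id=204: promo_price=NULL, sale_price=258 → 258
id=205: promo_price=NULL, sale_price=339 → 339
id=206: promo_price=NULL, sale_price=93 → 93
id=207: promo_price=NULL, sale_price=NULL (all NULL) → NULL
id=208: promo_price=NULL, sale_price=174 → 174

NULL, NULL, 78, 13, 258, 339, 93, NULL, 174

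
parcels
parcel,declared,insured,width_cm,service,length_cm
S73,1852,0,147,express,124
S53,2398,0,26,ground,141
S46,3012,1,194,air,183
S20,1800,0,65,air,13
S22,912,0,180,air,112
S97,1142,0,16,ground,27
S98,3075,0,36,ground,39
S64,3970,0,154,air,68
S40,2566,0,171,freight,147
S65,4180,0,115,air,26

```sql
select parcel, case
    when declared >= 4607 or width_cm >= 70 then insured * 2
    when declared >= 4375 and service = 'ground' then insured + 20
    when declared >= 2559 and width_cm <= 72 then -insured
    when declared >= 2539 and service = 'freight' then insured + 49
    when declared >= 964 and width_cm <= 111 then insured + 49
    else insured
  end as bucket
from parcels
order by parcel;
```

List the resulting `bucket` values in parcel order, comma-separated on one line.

parcel=S20: declared >= 964 and width_cm <= 111 → 49
parcel=S22: declared >= 4607 or width_cm >= 70 → 0
parcel=S40: declared >= 4607 or width_cm >= 70 → 0
parcel=S46: declared >= 4607 or width_cm >= 70 → 2
parcel=S53: declared >= 964 and width_cm <= 111 → 49
parcel=S64: declared >= 4607 or width_cm >= 70 → 0
parcel=S65: declared >= 4607 or width_cm >= 70 → 0
parcel=S73: declared >= 4607 or width_cm >= 70 → 0
parcel=S97: declared >= 964 and width_cm <= 111 → 49
parcel=S98: declared >= 2559 and width_cm <= 72 → 0

49, 0, 0, 2, 49, 0, 0, 0, 49, 0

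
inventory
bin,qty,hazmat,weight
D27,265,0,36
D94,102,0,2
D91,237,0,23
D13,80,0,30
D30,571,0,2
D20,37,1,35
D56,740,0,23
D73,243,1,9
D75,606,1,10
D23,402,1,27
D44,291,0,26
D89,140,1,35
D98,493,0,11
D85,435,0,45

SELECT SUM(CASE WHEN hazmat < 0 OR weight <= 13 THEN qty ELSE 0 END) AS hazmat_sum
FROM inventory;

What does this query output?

bin=D27: ✗
bin=D94: ✓ → 102
bin=D91: ✗
bin=D13: ✗
bin=D30: ✓ → 571
bin=D20: ✗
bin=D56: ✗
bin=D73: ✓ → 243
bin=D75: ✓ → 606
bin=D23: ✗
bin=D44: ✗
bin=D89: ✗
bin=D98: ✓ → 493
bin=D85: ✗
hazmat_sum = 102 + 571 + 243 + 606 + 493 = 2015

2015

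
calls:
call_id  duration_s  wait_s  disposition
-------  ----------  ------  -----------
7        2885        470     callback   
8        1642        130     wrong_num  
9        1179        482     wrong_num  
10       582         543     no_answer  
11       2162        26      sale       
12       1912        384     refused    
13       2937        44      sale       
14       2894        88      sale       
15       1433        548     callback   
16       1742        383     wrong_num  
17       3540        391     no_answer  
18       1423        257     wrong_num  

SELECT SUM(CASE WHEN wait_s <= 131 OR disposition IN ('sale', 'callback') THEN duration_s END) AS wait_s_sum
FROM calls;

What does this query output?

13953

call_id=7: ✓ → 2885
call_id=8: ✓ → 1642
call_id=9: ✗
call_id=10: ✗
call_id=11: ✓ → 2162
call_id=12: ✗
call_id=13: ✓ → 2937
call_id=14: ✓ → 2894
call_id=15: ✓ → 1433
call_id=16: ✗
call_id=17: ✗
call_id=18: ✗
wait_s_sum = 2885 + 1642 + 2162 + 2937 + 2894 + 1433 = 13953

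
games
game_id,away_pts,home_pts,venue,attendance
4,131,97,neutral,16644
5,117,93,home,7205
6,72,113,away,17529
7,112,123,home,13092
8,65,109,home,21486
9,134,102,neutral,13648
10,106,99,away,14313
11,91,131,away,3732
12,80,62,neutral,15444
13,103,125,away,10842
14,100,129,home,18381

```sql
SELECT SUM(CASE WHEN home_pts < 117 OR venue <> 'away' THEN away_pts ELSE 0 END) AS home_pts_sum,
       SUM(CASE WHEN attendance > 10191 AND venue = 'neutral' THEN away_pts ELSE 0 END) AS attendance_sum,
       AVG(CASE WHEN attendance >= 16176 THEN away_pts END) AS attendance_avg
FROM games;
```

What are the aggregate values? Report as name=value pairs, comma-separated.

[home_pts_sum: home_pts < 117 OR venue <> 'away']
game_id=4: ✓ → 131
game_id=5: ✓ → 117
game_id=6: ✓ → 72
game_id=7: ✓ → 112
game_id=8: ✓ → 65
game_id=9: ✓ → 134
game_id=10: ✓ → 106
game_id=11: ✗
game_id=12: ✓ → 80
game_id=13: ✗
game_id=14: ✓ → 100
home_pts_sum = 131 + 117 + 72 + 112 + 65 + 134 + 106 + 80 + 100 = 917
—
[attendance_sum: attendance > 10191 AND venue = 'neutral']
game_id=4: ✓ → 131
game_id=5: ✗
game_id=6: ✗
game_id=7: ✗
game_id=8: ✗
game_id=9: ✓ → 134
game_id=10: ✗
game_id=11: ✗
game_id=12: ✓ → 80
game_id=13: ✗
game_id=14: ✗
attendance_sum = 131 + 134 + 80 = 345
—
[attendance_avg: attendance >= 16176]
game_id=4: ✓ → 131
game_id=5: ✗
game_id=6: ✓ → 72
game_id=7: ✗
game_id=8: ✓ → 65
game_id=9: ✗
game_id=10: ✗
game_id=11: ✗
game_id=12: ✗
game_id=13: ✗
game_id=14: ✓ → 100
attendance_avg = (131 + 72 + 65 + 100) / 4 = 92

home_pts_sum=917, attendance_sum=345, attendance_avg=92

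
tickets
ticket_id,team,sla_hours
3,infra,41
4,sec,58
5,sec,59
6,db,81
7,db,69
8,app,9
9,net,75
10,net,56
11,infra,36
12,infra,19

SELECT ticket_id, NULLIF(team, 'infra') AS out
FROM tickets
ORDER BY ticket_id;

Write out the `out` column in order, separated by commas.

NULL, sec, sec, db, db, app, net, net, NULL, NULL

ticket_id=3: team=infra vs infra: equal → NULL
ticket_id=4: team=sec vs infra: differ → sec
ticket_id=5: team=sec vs infra: differ → sec
ticket_id=6: team=db vs infra: differ → db
ticket_id=7: team=db vs infra: differ → db
ticket_id=8: team=app vs infra: differ → app
ticket_id=9: team=net vs infra: differ → net
ticket_id=10: team=net vs infra: differ → net
ticket_id=11: team=infra vs infra: equal → NULL
ticket_id=12: team=infra vs infra: equal → NULL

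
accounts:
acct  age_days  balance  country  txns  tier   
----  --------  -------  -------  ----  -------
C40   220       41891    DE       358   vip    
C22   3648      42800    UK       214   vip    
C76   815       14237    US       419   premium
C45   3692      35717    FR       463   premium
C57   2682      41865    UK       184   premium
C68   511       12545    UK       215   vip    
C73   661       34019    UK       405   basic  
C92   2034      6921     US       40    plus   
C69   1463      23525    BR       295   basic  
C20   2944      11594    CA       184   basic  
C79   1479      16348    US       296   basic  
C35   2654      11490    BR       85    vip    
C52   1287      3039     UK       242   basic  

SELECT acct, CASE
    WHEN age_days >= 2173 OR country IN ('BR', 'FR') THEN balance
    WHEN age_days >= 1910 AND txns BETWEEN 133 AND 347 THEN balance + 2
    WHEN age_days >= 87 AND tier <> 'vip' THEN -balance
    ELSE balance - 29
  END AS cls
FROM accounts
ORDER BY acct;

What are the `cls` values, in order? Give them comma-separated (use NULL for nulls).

11594, 42800, 11490, 41862, 35717, -3039, 41865, 12516, 23525, -34019, -14237, -16348, -6921

acct=C20: age_days >= 2173 OR country IN ('BR', 'FR') → 11594
acct=C22: age_days >= 2173 OR country IN ('BR', 'FR') → 42800
acct=C35: age_days >= 2173 OR country IN ('BR', 'FR') → 11490
acct=C40: ELSE → 41862
acct=C45: age_days >= 2173 OR country IN ('BR', 'FR') → 35717
acct=C52: age_days >= 87 AND tier <> 'vip' → -3039
acct=C57: age_days >= 2173 OR country IN ('BR', 'FR') → 41865
acct=C68: ELSE → 12516
acct=C69: age_days >= 2173 OR country IN ('BR', 'FR') → 23525
acct=C73: age_days >= 87 AND tier <> 'vip' → -34019
acct=C76: age_days >= 87 AND tier <> 'vip' → -14237
acct=C79: age_days >= 87 AND tier <> 'vip' → -16348
acct=C92: age_days >= 87 AND tier <> 'vip' → -6921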